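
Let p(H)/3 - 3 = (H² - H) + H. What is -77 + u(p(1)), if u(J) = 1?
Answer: -76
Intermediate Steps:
p(H) = 9 + 3*H² (p(H) = 9 + 3*((H² - H) + H) = 9 + 3*H²)
-77 + u(p(1)) = -77 + 1 = -76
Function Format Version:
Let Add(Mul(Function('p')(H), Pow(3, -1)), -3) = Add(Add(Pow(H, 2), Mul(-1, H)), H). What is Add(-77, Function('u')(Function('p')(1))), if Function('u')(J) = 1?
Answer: -76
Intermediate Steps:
Function('p')(H) = Add(9, Mul(3, Pow(H, 2))) (Function('p')(H) = Add(9, Mul(3, Add(Add(Pow(H, 2), Mul(-1, H)), H))) = Add(9, Mul(3, Pow(H, 2))))
Add(-77, Function('u')(Function('p')(1))) = Add(-77, 1) = -76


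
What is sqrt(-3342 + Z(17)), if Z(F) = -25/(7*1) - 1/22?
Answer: 5*I*sqrt(3173786)/154 ≈ 57.841*I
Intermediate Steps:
Z(F) = -557/154 (Z(F) = -25/7 - 1*1/22 = -25*1/7 - 1/22 = -25/7 - 1/22 = -557/154)
sqrt(-3342 + Z(17)) = sqrt(-3342 - 557/154) = sqrt(-515225/154) = 5*I*sqrt(3173786)/154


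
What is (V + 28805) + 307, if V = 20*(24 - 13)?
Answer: 29332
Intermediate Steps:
V = 220 (V = 20*11 = 220)
(V + 28805) + 307 = (220 + 28805) + 307 = 29025 + 307 = 29332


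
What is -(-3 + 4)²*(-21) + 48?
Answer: 69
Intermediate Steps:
-(-3 + 4)²*(-21) + 48 = -1*1²*(-21) + 48 = -1*1*(-21) + 48 = -1*(-21) + 48 = 21 + 48 = 69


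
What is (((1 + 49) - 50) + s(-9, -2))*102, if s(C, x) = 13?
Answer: 1326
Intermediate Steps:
(((1 + 49) - 50) + s(-9, -2))*102 = (((1 + 49) - 50) + 13)*102 = ((50 - 50) + 13)*102 = (0 + 13)*102 = 13*102 = 1326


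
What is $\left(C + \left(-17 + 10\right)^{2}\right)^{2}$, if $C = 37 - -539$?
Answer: $390625$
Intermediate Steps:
$C = 576$ ($C = 37 + 539 = 576$)
$\left(C + \left(-17 + 10\right)^{2}\right)^{2} = \left(576 + \left(-17 + 10\right)^{2}\right)^{2} = \left(576 + \left(-7\right)^{2}\right)^{2} = \left(576 + 49\right)^{2} = 625^{2} = 390625$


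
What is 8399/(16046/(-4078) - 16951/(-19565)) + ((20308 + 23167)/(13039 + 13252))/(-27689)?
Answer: -243915301233471134885/89108738848772094 ≈ -2737.3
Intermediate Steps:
8399/(16046/(-4078) - 16951/(-19565)) + ((20308 + 23167)/(13039 + 13252))/(-27689) = 8399/(16046*(-1/4078) - 16951*(-1/19565)) + (43475/26291)*(-1/27689) = 8399/(-8023/2039 + 16951/19565) + (43475*(1/26291))*(-1/27689) = 8399/(-122406906/39893035) + (43475/26291)*(-1/27689) = 8399*(-39893035/122406906) - 43475/727971499 = -335061600965/122406906 - 43475/727971499 = -243915301233471134885/89108738848772094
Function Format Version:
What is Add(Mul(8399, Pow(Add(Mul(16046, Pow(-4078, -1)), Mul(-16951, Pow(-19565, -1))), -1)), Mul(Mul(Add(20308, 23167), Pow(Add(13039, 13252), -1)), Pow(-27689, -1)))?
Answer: Rational(-243915301233471134885, 89108738848772094) ≈ -2737.3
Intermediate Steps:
Add(Mul(8399, Pow(Add(Mul(16046, Pow(-4078, -1)), Mul(-16951, Pow(-19565, -1))), -1)), Mul(Mul(Add(20308, 23167), Pow(Add(13039, 13252), -1)), Pow(-27689, -1))) = Add(Mul(8399, Pow(Add(Mul(16046, Rational(-1, 4078)), Mul(-16951, Rational(-1, 19565))), -1)), Mul(Mul(43475, Pow(26291, -1)), Rational(-1, 27689))) = Add(Mul(8399, Pow(Add(Rational(-8023, 2039), Rational(16951, 19565)), -1)), Mul(Mul(43475, Rational(1, 26291)), Rational(-1, 27689))) = Add(Mul(8399, Pow(Rational(-122406906, 39893035), -1)), Mul(Rational(43475, 26291), Rational(-1, 27689))) = Add(Mul(8399, Rational(-39893035, 122406906)), Rational(-43475, 727971499)) = Add(Rational(-335061600965, 122406906), Rational(-43475, 727971499)) = Rational(-243915301233471134885, 89108738848772094)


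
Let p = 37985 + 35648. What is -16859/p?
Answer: -16859/73633 ≈ -0.22896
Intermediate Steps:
p = 73633
-16859/p = -16859/73633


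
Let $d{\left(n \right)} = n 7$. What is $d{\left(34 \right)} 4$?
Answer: $952$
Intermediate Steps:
$d{\left(n \right)} = 7 n$
$d{\left(34 \right)} 4 = 7 \cdot 34 \cdot 4 = 238 \cdot 4 = 952$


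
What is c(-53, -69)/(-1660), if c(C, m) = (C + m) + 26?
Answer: 24/415 ≈ 0.057831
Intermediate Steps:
c(C, m) = 26 + C + m
c(-53, -69)/(-1660) = (26 - 53 - 69)/(-1660) = -96*(-1/1660) = 24/415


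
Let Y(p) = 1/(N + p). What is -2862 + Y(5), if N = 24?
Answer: -82997/29 ≈ -2862.0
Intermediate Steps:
Y(p) = 1/(24 + p)
-2862 + Y(5) = -2862 + 1/(24 + 5) = -2862 + 1/29 = -82997/29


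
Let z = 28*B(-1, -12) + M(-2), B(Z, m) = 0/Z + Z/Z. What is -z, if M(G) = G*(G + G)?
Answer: -36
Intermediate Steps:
M(G) = 2*G² (M(G) = G*(2*G) = 2*G²)
B(Z, m) = 1 (B(Z, m) = 0 + 1 = 1)
z = 36 (z = 28*1 + 2*(-2)² = 28 + 2*4 = 28 + 8 = 36)
-z = -1*36 = -36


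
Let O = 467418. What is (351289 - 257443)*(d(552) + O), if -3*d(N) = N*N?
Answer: 34333559100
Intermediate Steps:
d(N) = -N²/3 (d(N) = -N*N/3 = -N²/3)
(351289 - 257443)*(d(552) + O) = (351289 - 257443)*(-⅓*552² + 467418) = 93846*(-⅓*304704 + 467418) = 93846*(-101568 + 467418) = 93846*365850 = 34333559100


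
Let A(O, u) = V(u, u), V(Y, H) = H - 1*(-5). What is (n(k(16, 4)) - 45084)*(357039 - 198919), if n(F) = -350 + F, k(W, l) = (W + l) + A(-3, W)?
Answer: -7177541160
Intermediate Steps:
V(Y, H) = 5 + H (V(Y, H) = H + 5 = 5 + H)
A(O, u) = 5 + u
k(W, l) = 5 + l + 2*W (k(W, l) = (W + l) + (5 + W) = 5 + l + 2*W)
(n(k(16, 4)) - 45084)*(357039 - 198919) = ((-350 + (5 + 4 + 2*16)) - 45084)*(357039 - 198919) = ((-350 + (5 + 4 + 32)) - 45084)*158120 = ((-350 + 41) - 45084)*158120 = (-309 - 45084)*158120 = -45393*158120 = -7177541160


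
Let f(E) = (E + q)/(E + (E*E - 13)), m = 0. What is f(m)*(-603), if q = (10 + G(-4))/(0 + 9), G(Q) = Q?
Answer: 402/13 ≈ 30.923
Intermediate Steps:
q = ⅔ (q = (10 - 4)/(0 + 9) = 6/9 = 6*(⅑) = ⅔ ≈ 0.66667)
f(E) = (⅔ + E)/(-13 + E + E²) (f(E) = (E + ⅔)/(E + (E*E - 13)) = (⅔ + E)/(E + (E² - 13)) = (⅔ + E)/(E + (-13 + E²)) = (⅔ + E)/(-13 + E + E²))
f(m)*(-603) = ((⅔ + 0)/(-13 + 0 + 0²))*(-603) = ((⅔)/(-13 + 0 + 0))*(-603) = ((⅔)/(-13))*(-603) = -1/13*⅔*(-603) = -2/39*(-603) = 402/13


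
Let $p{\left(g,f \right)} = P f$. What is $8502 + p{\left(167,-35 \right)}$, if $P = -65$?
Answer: $10777$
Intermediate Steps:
$p{\left(g,f \right)} = - 65 f$
$8502 + p{\left(167,-35 \right)} = 8502 - -2275 = 8502 + 2275 = 10777$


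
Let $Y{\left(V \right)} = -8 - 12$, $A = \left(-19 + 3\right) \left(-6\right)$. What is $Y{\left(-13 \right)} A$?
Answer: $-1920$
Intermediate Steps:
$A = 96$ ($A = \left(-16\right) \left(-6\right) = 96$)
$Y{\left(V \right)} = -20$
$Y{\left(-13 \right)} A = \left(-20\right) 96 = -1920$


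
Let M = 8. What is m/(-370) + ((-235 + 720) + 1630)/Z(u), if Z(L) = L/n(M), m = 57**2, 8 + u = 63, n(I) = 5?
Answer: 746811/4070 ≈ 183.49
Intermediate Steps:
u = 55 (u = -8 + 63 = 55)
m = 3249
Z(L) = L/5
m/(-370) + ((-235 + 720) + 1630)/Z(u) = 3249/(-370) + ((-235 + 720) + 1630)/(((1/5)*55)) = 3249*(-1/370) + (485 + 1630)/11 = -3249/370 + 2115*(1/11) = -3249/370 + 2115/11 = 746811/4070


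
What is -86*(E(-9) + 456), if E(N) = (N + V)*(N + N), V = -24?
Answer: -90300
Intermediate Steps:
E(N) = 2*N*(-24 + N) (E(N) = (N - 24)*(N + N) = (-24 + N)*(2*N) = 2*N*(-24 + N))
-86*(E(-9) + 456) = -86*(2*(-9)*(-24 - 9) + 456) = -86*(2*(-9)*(-33) + 456) = -86*(594 + 456) = -86*1050 = -90300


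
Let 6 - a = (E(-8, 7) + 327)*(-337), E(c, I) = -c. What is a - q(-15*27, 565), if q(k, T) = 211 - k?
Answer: 112285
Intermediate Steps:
a = 112901 (a = 6 - (-1*(-8) + 327)*(-337) = 6 - (8 + 327)*(-337) = 6 - 335*(-337) = 6 - 1*(-112895) = 6 + 112895 = 112901)
a - q(-15*27, 565) = 112901 - (211 - (-15)*27) = 112901 - (211 - 1*(-405)) = 112901 - (211 + 405) = 112901 - 1*616 = 112901 - 616 = 112285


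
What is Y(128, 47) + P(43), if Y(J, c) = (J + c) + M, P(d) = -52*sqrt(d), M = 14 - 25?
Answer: 164 - 52*sqrt(43) ≈ -176.99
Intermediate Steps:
M = -11
Y(J, c) = -11 + J + c (Y(J, c) = (J + c) - 11 = -11 + J + c)
Y(128, 47) + P(43) = (-11 + 128 + 47) - 52*sqrt(43) = 164 - 52*sqrt(43)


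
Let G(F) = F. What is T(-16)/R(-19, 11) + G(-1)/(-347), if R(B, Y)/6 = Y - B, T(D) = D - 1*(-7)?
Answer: -327/6940 ≈ -0.047118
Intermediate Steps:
T(D) = 7 + D (T(D) = D + 7 = 7 + D)
R(B, Y) = -6*B + 6*Y (R(B, Y) = 6*(Y - B) = -6*B + 6*Y)
T(-16)/R(-19, 11) + G(-1)/(-347) = (7 - 16)/(-6*(-19) + 6*11) - 1/(-347) = -9/(114 + 66) - 1*(-1/347) = -9/180 + 1/347 = -9*1/180 + 1/347 = -1/20 + 1/347 = -327/6940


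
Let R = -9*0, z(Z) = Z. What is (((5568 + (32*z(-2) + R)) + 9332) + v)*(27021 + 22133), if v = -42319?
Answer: -1350899382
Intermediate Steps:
R = 0
(((5568 + (32*z(-2) + R)) + 9332) + v)*(27021 + 22133) = (((5568 + (32*(-2) + 0)) + 9332) - 42319)*(27021 + 22133) = (((5568 + (-64 + 0)) + 9332) - 42319)*49154 = (((5568 - 64) + 9332) - 42319)*49154 = ((5504 + 9332) - 42319)*49154 = (14836 - 42319)*49154 = -27483*49154 = -1350899382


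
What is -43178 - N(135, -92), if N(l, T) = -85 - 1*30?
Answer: -43063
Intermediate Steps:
N(l, T) = -115 (N(l, T) = -85 - 30 = -115)
-43178 - N(135, -92) = -43178 - 1*(-115) = -43178 + 115 = -43063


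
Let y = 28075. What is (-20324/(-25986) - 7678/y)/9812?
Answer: 46384474/894801599175 ≈ 5.1838e-5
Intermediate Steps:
(-20324/(-25986) - 7678/y)/9812 = (-20324/(-25986) - 7678/28075)/9812 = (-20324*(-1/25986) - 7678*1/28075)*(1/9812) = (10162/12993 - 7678/28075)*(1/9812) = (185537896/364778475)*(1/9812) = 46384474/894801599175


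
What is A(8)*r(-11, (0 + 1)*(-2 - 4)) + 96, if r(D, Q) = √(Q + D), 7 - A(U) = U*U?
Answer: 96 - 57*I*√17 ≈ 96.0 - 235.02*I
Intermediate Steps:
A(U) = 7 - U² (A(U) = 7 - U*U = 7 - U²)
r(D, Q) = √(D + Q)
A(8)*r(-11, (0 + 1)*(-2 - 4)) + 96 = (7 - 1*8²)*√(-11 + (0 + 1)*(-2 - 4)) + 96 = (7 - 1*64)*√(-11 + 1*(-6)) + 96 = (7 - 64)*√(-11 - 6) + 96 = -57*I*√17 + 96 = 96 - 57*I*√17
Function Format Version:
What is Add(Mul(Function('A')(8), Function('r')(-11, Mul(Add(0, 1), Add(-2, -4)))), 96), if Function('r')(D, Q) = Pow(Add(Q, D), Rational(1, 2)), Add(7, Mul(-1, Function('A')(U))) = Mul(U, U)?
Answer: Add(96, Mul(-57, I, Pow(17, Rational(1, 2)))) ≈ Add(96.000, Mul(-235.02, I))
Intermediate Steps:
Function('A')(U) = Add(7, Mul(-1, Pow(U, 2))) (Function('A')(U) = Add(7, Mul(-1, Mul(U, U))) = Add(7, Mul(-1, Pow(U, 2))))
Function('r')(D, Q) = Pow(Add(D, Q), Rational(1, 2))
Add(Mul(Function('A')(8), Function('r')(-11, Mul(Add(0, 1), Add(-2, -4)))), 96) = Add(Mul(Add(7, Mul(-1, Pow(8, 2))), Pow(Add(-11, Mul(Add(0, 1), Add(-2, -4))), Rational(1, 2))), 96) = Add(Mul(Add(7, Mul(-1, 64)), Pow(Add(-11, Mul(1, -6)), Rational(1, 2))), 96) = Add(Mul(Add(7, -64), Pow(Add(-11, -6), Rational(1, 2))), 96) = Add(Mul(-57, Pow(-17, Rational(1, 2))), 96) = Add(Mul(-57, Mul(I, Pow(17, Rational(1, 2)))), 96) = Add(Mul(-57, I, Pow(17, Rational(1, 2))), 96) = Add(96, Mul(-57, I, Pow(17, Rational(1, 2))))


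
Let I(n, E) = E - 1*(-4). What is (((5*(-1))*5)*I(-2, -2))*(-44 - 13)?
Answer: 2850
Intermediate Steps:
I(n, E) = 4 + E (I(n, E) = E + 4 = 4 + E)
(((5*(-1))*5)*I(-2, -2))*(-44 - 13) = (((5*(-1))*5)*(4 - 2))*(-44 - 13) = (-5*5*2)*(-57) = -25*2*(-57) = -50*(-57) = 2850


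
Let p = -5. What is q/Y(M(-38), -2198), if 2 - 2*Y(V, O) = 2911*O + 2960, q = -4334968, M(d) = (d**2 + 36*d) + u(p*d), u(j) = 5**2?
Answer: -2167484/1598855 ≈ -1.3556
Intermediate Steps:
u(j) = 25
M(d) = 25 + d**2 + 36*d (M(d) = (d**2 + 36*d) + 25 = 25 + d**2 + 36*d)
Y(V, O) = -1479 - 2911*O/2 (Y(V, O) = 1 - (2911*O + 2960)/2 = 1 - (2960 + 2911*O)/2 = 1 + (-1480 - 2911*O/2) = -1479 - 2911*O/2)
q/Y(M(-38), -2198) = -4334968/(-1479 - 2911/2*(-2198)) = -4334968/(-1479 + 3199189) = -4334968/3197710 = -4334968*1/3197710 = -2167484/1598855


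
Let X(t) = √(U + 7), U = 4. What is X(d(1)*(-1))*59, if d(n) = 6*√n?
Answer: 59*√11 ≈ 195.68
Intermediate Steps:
X(t) = √11 (X(t) = √(4 + 7) = √11)
X(d(1)*(-1))*59 = √11*59 = 59*√11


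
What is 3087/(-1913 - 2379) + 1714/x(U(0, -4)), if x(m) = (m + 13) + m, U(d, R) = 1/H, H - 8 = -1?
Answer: 51208325/399156 ≈ 128.29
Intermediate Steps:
H = 7 (H = 8 - 1 = 7)
U(d, R) = 1/7
x(m) = 13 + 2*m (x(m) = (13 + m) + m = 13 + 2*m)
3087/(-1913 - 2379) + 1714/x(U(0, -4)) = 3087/(-1913 - 2379) + 1714/(13 + 2*(1/7)) = 3087/(-4292) + 1714/(13 + 2/7) = 3087*(-1/4292) + 1714/(93/7) = -3087/4292 + 1714*(7/93) = -3087/4292 + 11998/93 = 51208325/399156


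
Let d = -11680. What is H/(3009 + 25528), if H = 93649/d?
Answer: -93649/333312160 ≈ -0.00028096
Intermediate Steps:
H = -93649/11680 (H = 93649/(-11680) = 93649*(-1/11680) = -93649/11680 ≈ -8.0179)
H/(3009 + 25528) = -93649/(11680*(3009 + 25528)) = -93649/11680/28537 = -93649/11680*1/28537 = -93649/333312160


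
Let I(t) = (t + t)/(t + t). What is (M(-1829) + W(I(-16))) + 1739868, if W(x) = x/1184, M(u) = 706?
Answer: 2060839617/1184 ≈ 1.7406e+6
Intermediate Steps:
I(t) = 1 (I(t) = (2*t)/((2*t)) = (2*t)*(1/(2*t)) = 1)
W(x) = x/1184 (W(x) = x*(1/1184) = x/1184)
(M(-1829) + W(I(-16))) + 1739868 = (706 + (1/1184)*1) + 1739868 = (706 + 1/1184) + 1739868 = 835905/1184 + 1739868 = 2060839617/1184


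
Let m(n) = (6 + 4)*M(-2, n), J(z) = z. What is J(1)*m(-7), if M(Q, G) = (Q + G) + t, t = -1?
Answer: -100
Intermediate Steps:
M(Q, G) = -1 + G + Q (M(Q, G) = (Q + G) - 1 = (G + Q) - 1 = -1 + G + Q)
m(n) = -30 + 10*n (m(n) = (6 + 4)*(-1 + n - 2) = 10*(-3 + n) = -30 + 10*n)
J(1)*m(-7) = 1*(-30 + 10*(-7)) = 1*(-30 - 70) = 1*(-100) = -100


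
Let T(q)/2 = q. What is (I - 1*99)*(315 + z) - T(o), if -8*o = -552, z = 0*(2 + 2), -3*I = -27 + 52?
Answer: -33948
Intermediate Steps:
I = -25/3 (I = -(-27 + 52)/3 = -⅓*25 = -25/3 ≈ -8.3333)
z = 0 (z = 0*4 = 0)
o = 69 (o = -⅛*(-552) = 69)
T(q) = 2*q
(I - 1*99)*(315 + z) - T(o) = (-25/3 - 1*99)*(315 + 0) - 2*69 = (-25/3 - 99)*315 - 1*138 = -322/3*315 - 138 = -33810 - 138 = -33948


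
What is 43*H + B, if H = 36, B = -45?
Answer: 1503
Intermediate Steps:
43*H + B = 43*36 - 45 = 1548 - 45 = 1503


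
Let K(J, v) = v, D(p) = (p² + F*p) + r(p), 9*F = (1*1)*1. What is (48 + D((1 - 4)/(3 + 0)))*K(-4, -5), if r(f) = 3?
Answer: -2335/9 ≈ -259.44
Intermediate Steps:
F = ⅑ (F = ((1*1)*1)/9 = (1*1)/9 = (⅑)*1 = ⅑ ≈ 0.11111)
D(p) = 3 + p² + p/9 (D(p) = (p² + p/9) + 3 = 3 + p² + p/9)
(48 + D((1 - 4)/(3 + 0)))*K(-4, -5) = (48 + (3 + ((1 - 4)/(3 + 0))² + ((1 - 4)/(3 + 0))/9))*(-5) = (48 + (3 + (-3/3)² + (-3/3)/9))*(-5) = (48 + (3 + (-3*⅓)² + (-3*⅓)/9))*(-5) = (48 + (3 + (-1)² + (⅑)*(-1)))*(-5) = (48 + (3 + 1 - ⅑))*(-5) = (48 + 35/9)*(-5) = (467/9)*(-5) = -2335/9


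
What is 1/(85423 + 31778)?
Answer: 1/117201 ≈ 8.5324e-6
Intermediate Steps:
1/(85423 + 31778) = 1/117201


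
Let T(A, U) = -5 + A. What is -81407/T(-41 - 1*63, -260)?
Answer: 81407/109 ≈ 746.85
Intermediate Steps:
-81407/T(-41 - 1*63, -260) = -81407/(-5 + (-41 - 1*63)) = -81407/(-5 + (-41 - 63)) = -81407/(-5 - 104) = -81407/(-109) = -81407*(-1/109) = 81407/109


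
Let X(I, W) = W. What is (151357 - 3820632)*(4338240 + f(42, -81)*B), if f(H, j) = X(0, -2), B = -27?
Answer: -15918393716850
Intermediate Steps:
f(H, j) = -2
(151357 - 3820632)*(4338240 + f(42, -81)*B) = (151357 - 3820632)*(4338240 - 2*(-27)) = -3669275*(4338240 + 54) = -3669275*4338294 = -15918393716850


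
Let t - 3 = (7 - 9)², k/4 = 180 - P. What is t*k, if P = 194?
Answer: -392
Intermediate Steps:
k = -56 (k = 4*(180 - 1*194) = 4*(180 - 194) = 4*(-14) = -56)
t = 7 (t = 3 + (7 - 9)² = 3 + (-2)² = 3 + 4 = 7)
t*k = 7*(-56) = -392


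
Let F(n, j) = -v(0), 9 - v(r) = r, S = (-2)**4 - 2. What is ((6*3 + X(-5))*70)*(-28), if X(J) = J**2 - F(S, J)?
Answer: -101920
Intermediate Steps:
S = 14 (S = 16 - 2 = 14)
v(r) = 9 - r
F(n, j) = -9 (F(n, j) = -(9 - 1*0) = -(9 + 0) = -1*9 = -9)
X(J) = 9 + J**2 (X(J) = J**2 - 1*(-9) = J**2 + 9 = 9 + J**2)
((6*3 + X(-5))*70)*(-28) = ((6*3 + (9 + (-5)**2))*70)*(-28) = ((18 + (9 + 25))*70)*(-28) = ((18 + 34)*70)*(-28) = (52*70)*(-28) = 3640*(-28) = -101920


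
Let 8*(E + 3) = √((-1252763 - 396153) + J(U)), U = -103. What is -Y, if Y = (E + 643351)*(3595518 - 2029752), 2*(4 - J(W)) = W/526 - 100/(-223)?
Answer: -1007332424568 - 782883*I*√22687086467393767/469192 ≈ -1.0073e+12 - 2.5132e+8*I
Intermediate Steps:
J(W) = 842/223 - W/1052 (J(W) = 4 - (W/526 - 100/(-223))/2 = 4 - (W*(1/526) - 100*(-1/223))/2 = 4 - (W/526 + 100/223)/2 = 4 - (100/223 + W/526)/2 = 4 + (-50/223 - W/1052) = 842/223 - W/1052)
E = -3 + I*√22687086467393767/938384 (E = -3 + √((-1252763 - 396153) + (842/223 - 1/1052*(-103)))/8 = -3 + √(-1648916 + (842/223 + 103/1052))/8 = -3 + √(-1648916 + 908753/234596)/8 = -3 + √(-386828189183/234596)/8 = -3 + (I*√22687086467393767/117298)/8 = -3 + I*√22687086467393767/938384 ≈ -3.0 + 160.51*I)
Y = 1007332424568 + 782883*I*√22687086467393767/469192 (Y = ((-3 + I*√22687086467393767/938384) + 643351)*(3595518 - 2029752) = (643348 + I*√22687086467393767/938384)*1565766 = 1007332424568 + 782883*I*√22687086467393767/469192 ≈ 1.0073e+12 + 2.5132e+8*I)
-Y = -(1007332424568 + 782883*I*√22687086467393767/469192) = -1007332424568 - 782883*I*√22687086467393767/469192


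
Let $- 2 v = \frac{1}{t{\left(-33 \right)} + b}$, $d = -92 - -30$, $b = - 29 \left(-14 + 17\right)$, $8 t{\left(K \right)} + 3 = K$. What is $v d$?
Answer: $- \frac{62}{183} \approx -0.3388$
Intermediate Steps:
$t{\left(K \right)} = - \frac{3}{8} + \frac{K}{8}$
$b = -87$ ($b = \left(-29\right) 3 = -87$)
$d = -62$ ($d = -92 + 30 = -62$)
$v = \frac{1}{183}$ ($v = - \frac{1}{2 \left(\left(- \frac{3}{8} + \frac{1}{8} \left(-33\right)\right) - 87\right)} = - \frac{1}{2 \left(\left(- \frac{3}{8} - \frac{33}{8}\right) - 87\right)} = - \frac{1}{2 \left(- \frac{9}{2} - 87\right)} = - \frac{1}{2 \left(- \frac{183}{2}\right)} = \left(- \frac{1}{2}\right) \left(- \frac{2}{183}\right) = \frac{1}{183} \approx 0.0054645$)
$v d = \frac{1}{183} \left(-62\right) = - \frac{62}{183}$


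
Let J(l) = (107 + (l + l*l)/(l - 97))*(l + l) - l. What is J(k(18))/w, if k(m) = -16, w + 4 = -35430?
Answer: 188712/2002021 ≈ 0.094261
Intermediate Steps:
w = -35434 (w = -4 - 35430 = -35434)
J(l) = -l + 2*l*(107 + (l + l**2)/(-97 + l)) (J(l) = (107 + (l + l**2)/(-97 + l))*(2*l) - l = 2*l*(107 + (l + l**2)/(-97 + l)) - l = -l + 2*l*(107 + (l + l**2)/(-97 + l)))
J(k(18))/w = -16*(-20661 + 2*(-16)**2 + 215*(-16))/(-97 - 16)/(-35434) = -16*(-20661 + 2*256 - 3440)/(-113)*(-1/35434) = -16*(-1/113)*(-20661 + 512 - 3440)*(-1/35434) = -16*(-1/113)*(-23589)*(-1/35434) = -377424/113*(-1/35434) = 188712/2002021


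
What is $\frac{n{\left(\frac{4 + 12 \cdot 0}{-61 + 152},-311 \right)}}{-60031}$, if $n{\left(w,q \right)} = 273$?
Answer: $- \frac{273}{60031} \approx -0.0045476$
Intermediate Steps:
$\frac{n{\left(\frac{4 + 12 \cdot 0}{-61 + 152},-311 \right)}}{-60031} = \frac{273}{-60031} = 273 \left(- \frac{1}{60031}\right) = - \frac{273}{60031}$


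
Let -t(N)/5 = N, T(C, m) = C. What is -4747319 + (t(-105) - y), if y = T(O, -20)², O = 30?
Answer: -4747694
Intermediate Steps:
t(N) = -5*N
y = 900 (y = 30² = 900)
-4747319 + (t(-105) - y) = -4747319 + (-5*(-105) - 1*900) = -4747319 + (525 - 900) = -4747319 - 375 = -4747694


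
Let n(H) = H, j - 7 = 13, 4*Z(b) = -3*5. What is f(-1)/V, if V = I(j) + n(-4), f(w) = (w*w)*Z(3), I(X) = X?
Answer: -15/64 ≈ -0.23438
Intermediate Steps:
Z(b) = -15/4 (Z(b) = (-3*5)/4 = (¼)*(-15) = -15/4)
j = 20 (j = 7 + 13 = 20)
f(w) = -15*w²/4 (f(w) = (w*w)*(-15/4) = w²*(-15/4) = -15*w²/4)
V = 16 (V = 20 - 4 = 16)
f(-1)/V = -15/4*(-1)²/16 = -15/4*1*(1/16) = -15/4*1/16 = -15/64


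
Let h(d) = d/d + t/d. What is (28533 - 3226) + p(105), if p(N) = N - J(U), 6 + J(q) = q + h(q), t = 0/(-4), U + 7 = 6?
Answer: 25418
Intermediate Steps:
U = -1 (U = -7 + 6 = -1)
t = 0 (t = 0*(-¼) = 0)
h(d) = 1 (h(d) = d/d + 0/d = 1 + 0 = 1)
J(q) = -5 + q (J(q) = -6 + (q + 1) = -6 + (1 + q) = -5 + q)
p(N) = 6 + N (p(N) = N - (-5 - 1) = N - 1*(-6) = N + 6 = 6 + N)
(28533 - 3226) + p(105) = (28533 - 3226) + (6 + 105) = 25307 + 111 = 25418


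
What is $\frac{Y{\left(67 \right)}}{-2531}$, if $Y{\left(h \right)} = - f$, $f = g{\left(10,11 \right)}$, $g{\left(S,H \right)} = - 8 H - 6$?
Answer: $- \frac{94}{2531} \approx -0.037139$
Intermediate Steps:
$g{\left(S,H \right)} = -6 - 8 H$
$f = -94$ ($f = -6 - 88 = -94$)
$Y{\left(h \right)} = 94$ ($Y{\left(h \right)} = \left(-1\right) \left(-94\right) = 94$)
$\frac{Y{\left(67 \right)}}{-2531} = \frac{94}{-2531} = 94 \left(- \frac{1}{2531}\right) = - \frac{94}{2531}$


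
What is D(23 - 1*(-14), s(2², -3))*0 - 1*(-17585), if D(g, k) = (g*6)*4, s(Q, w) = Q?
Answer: 17585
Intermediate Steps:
D(g, k) = 24*g (D(g, k) = (6*g)*4 = 24*g)
D(23 - 1*(-14), s(2², -3))*0 - 1*(-17585) = (24*(23 - 1*(-14)))*0 - 1*(-17585) = (24*(23 + 14))*0 + 17585 = (24*37)*0 + 17585 = 888*0 + 17585 = 0 + 17585 = 17585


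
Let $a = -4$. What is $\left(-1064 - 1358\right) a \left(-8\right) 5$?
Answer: $-387520$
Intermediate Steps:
$\left(-1064 - 1358\right) a \left(-8\right) 5 = \left(-1064 - 1358\right) \left(-4\right) \left(-8\right) 5 = - 2422 \cdot 32 \cdot 5 = \left(-2422\right) 160 = -387520$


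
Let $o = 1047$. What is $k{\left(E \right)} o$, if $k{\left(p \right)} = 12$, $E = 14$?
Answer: $12564$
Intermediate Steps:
$k{\left(E \right)} o = 12 \cdot 1047 = 12564$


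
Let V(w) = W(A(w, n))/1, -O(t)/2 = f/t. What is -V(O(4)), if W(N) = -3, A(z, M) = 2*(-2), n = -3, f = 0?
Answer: 3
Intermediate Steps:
A(z, M) = -4
O(t) = 0 (O(t) = -0/t = -2*0 = 0)
V(w) = -3 (V(w) = -3/1 = -3*1 = -3)
-V(O(4)) = -1*(-3) = 3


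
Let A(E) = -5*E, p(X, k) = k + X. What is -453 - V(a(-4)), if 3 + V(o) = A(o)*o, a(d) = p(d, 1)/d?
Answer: -7155/16 ≈ -447.19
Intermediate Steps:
p(X, k) = X + k
a(d) = (1 + d)/d (a(d) = (d + 1)/d = (1 + d)/d)
V(o) = -3 - 5*o² (V(o) = -3 + (-5*o)*o = -3 - 5*o²)
-453 - V(a(-4)) = -453 - (-3 - 5*(1 - 4)²/16) = -453 - (-3 - 5*(-¼*(-3))²) = -453 - (-3 - 5*(¾)²) = -453 - (-3 - 5*9/16) = -453 - (-3 - 45/16) = -453 - 1*(-93/16) = -453 + 93/16 = -7155/16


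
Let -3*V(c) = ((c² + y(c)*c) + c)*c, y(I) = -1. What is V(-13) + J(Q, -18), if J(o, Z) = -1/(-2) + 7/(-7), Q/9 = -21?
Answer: 4391/6 ≈ 731.83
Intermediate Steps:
Q = -189 (Q = 9*(-21) = -189)
J(o, Z) = -½ (J(o, Z) = -1*(-½) + 7*(-⅐) = ½ - 1 = -½)
V(c) = -c³/3 (V(c) = -((c² - c) + c)*c/3 = -c²*c/3 = -c³/3)
V(-13) + J(Q, -18) = -⅓*(-13)³ - ½ = -⅓*(-2197) - ½ = 2197/3 - ½ = 4391/6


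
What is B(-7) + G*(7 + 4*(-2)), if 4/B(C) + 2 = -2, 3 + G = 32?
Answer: -30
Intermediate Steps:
G = 29 (G = -3 + 32 = 29)
B(C) = -1 (B(C) = 4/(-2 - 2) = 4/(-4) = 4*(-¼) = -1)
B(-7) + G*(7 + 4*(-2)) = -1 + 29*(7 + 4*(-2)) = -1 + 29*(7 - 8) = -1 + 29*(-1) = -1 - 29 = -30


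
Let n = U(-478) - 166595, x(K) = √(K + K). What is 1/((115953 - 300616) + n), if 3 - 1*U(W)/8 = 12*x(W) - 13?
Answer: I/(2*(-175565*I + 96*√239)) ≈ -2.8477e-6 + 2.4073e-8*I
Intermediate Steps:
x(K) = √2*√K (x(K) = √(2*K) = √2*√K)
U(W) = 128 - 96*√2*√W (U(W) = 24 - 8*(12*(√2*√W) - 13) = 24 - 8*(12*√2*√W - 13) = 24 - 8*(-13 + 12*√2*√W) = 24 + (104 - 96*√2*√W) = 128 - 96*√2*√W)
n = -166467 - 192*I*√239 (n = (128 - 96*√2*√(-478)) - 166595 = (128 - 96*√2*I*√478) - 166595 = (128 - 192*I*√239) - 166595 = -166467 - 192*I*√239 ≈ -1.6647e+5 - 2968.2*I)
1/((115953 - 300616) + n) = 1/((115953 - 300616) + (-166467 - 192*I*√239)) = 1/(-184663 + (-166467 - 192*I*√239)) = 1/(-351130 - 192*I*√239)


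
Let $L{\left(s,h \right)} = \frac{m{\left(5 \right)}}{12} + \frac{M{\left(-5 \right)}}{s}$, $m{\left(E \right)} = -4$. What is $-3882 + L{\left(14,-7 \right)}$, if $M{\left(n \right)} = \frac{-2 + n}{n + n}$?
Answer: $- \frac{232937}{60} \approx -3882.3$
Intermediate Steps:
$M{\left(n \right)} = \frac{-2 + n}{2 n}$
$L{\left(s,h \right)} = - \frac{1}{3} + \frac{7}{10 s}$ ($L{\left(s,h \right)} = - \frac{4}{12} + \frac{\frac{1}{2} \frac{1}{-5} \left(-2 - 5\right)}{s} = \left(-4\right) \frac{1}{12} + \frac{\frac{1}{2} \left(- \frac{1}{5}\right) \left(-7\right)}{s} = - \frac{1}{3} + \frac{7}{10 s}$)
$-3882 + L{\left(14,-7 \right)} = -3882 + \frac{21 - 140}{30 \cdot 14} = -3882 + \frac{1}{30} \cdot \frac{1}{14} \left(21 - 140\right) = -3882 + \frac{1}{30} \cdot \frac{1}{14} \left(-119\right) = -3882 - \frac{17}{60} = - \frac{232937}{60}$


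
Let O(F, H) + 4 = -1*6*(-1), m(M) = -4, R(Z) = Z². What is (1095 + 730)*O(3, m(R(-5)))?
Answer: 3650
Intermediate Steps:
O(F, H) = 2 (O(F, H) = -4 - 1*6*(-1) = -4 - 6*(-1) = -4 + 6 = 2)
(1095 + 730)*O(3, m(R(-5))) = (1095 + 730)*2 = 1825*2 = 3650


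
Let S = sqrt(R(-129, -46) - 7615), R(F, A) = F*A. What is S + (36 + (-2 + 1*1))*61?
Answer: 2135 + 41*I ≈ 2135.0 + 41.0*I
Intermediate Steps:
R(F, A) = A*F
S = 41*I (S = sqrt(-46*(-129) - 7615) = sqrt(5934 - 7615) = sqrt(-1681) = 41*I ≈ 41.0*I)
S + (36 + (-2 + 1*1))*61 = 41*I + (36 + (-2 + 1*1))*61 = 41*I + (36 + (-2 + 1))*61 = 41*I + (36 - 1)*61 = 41*I + 35*61 = 41*I + 2135 = 2135 + 41*I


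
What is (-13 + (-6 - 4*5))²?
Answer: 1521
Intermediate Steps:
(-13 + (-6 - 4*5))² = (-13 + (-6 - 20))² = (-13 - 26)² = (-39)² = 1521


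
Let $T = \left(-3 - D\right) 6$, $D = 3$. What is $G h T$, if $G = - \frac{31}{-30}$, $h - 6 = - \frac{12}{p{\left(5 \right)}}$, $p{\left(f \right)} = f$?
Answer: $- \frac{3348}{25} \approx -133.92$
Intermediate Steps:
$h = \frac{18}{5}$ ($h = 6 - \frac{12}{5} = \frac{18}{5} \approx 3.6$)
$T = -36$ ($T = \left(-3 - 3\right) 6 = \left(-6\right) 6 = -36$)
$G = \frac{31}{30}$ ($G = \left(-31\right) \left(- \frac{1}{30}\right) = \frac{31}{30} \approx 1.0333$)
$G h T = \frac{31}{30} \cdot \frac{18}{5} \left(-36\right) = \frac{93}{25} \left(-36\right) = - \frac{3348}{25}$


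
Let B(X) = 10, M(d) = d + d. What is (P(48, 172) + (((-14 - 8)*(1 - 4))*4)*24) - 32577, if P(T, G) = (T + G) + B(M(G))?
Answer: -26011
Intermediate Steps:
M(d) = 2*d
P(T, G) = 10 + G + T (P(T, G) = (T + G) + 10 = (G + T) + 10 = 10 + G + T)
(P(48, 172) + (((-14 - 8)*(1 - 4))*4)*24) - 32577 = ((10 + 172 + 48) + (((-14 - 8)*(1 - 4))*4)*24) - 32577 = (230 + (-22*(-3)*4)*24) - 32577 = (230 + (66*4)*24) - 32577 = (230 + 264*24) - 32577 = (230 + 6336) - 32577 = 6566 - 32577 = -26011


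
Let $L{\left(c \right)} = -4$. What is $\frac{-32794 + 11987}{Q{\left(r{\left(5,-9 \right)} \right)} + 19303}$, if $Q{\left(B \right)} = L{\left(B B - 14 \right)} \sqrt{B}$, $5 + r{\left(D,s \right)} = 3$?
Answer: $- \frac{401637521}{372605841} - \frac{83228 i \sqrt{2}}{372605841} \approx -1.0779 - 0.00031589 i$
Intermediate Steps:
$r{\left(D,s \right)} = -2$ ($r{\left(D,s \right)} = -5 + 3 = -2$)
$Q{\left(B \right)} = - 4 \sqrt{B}$
$\frac{-32794 + 11987}{Q{\left(r{\left(5,-9 \right)} \right)} + 19303} = \frac{-32794 + 11987}{- 4 \sqrt{-2} + 19303} = - \frac{20807}{- 4 i \sqrt{2} + 19303} = - \frac{20807}{19303 - 4 i \sqrt{2}}$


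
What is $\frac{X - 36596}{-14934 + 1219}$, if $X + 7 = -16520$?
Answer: $\frac{53123}{13715} \approx 3.8734$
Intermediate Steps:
$X = -16527$ ($X = -7 - 16520 = -16527$)
$\frac{X - 36596}{-14934 + 1219} = \frac{-16527 - 36596}{-14934 + 1219} = - \frac{53123}{-13715} = \left(-53123\right) \left(- \frac{1}{13715}\right) = \frac{53123}{13715}$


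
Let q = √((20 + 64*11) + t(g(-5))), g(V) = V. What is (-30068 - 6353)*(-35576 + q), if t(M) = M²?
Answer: 1295713496 - 36421*√749 ≈ 1.2947e+9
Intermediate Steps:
q = √749 (q = √((20 + 64*11) + (-5)²) = √((20 + 704) + 25) = √(724 + 25) = √749 ≈ 27.368)
(-30068 - 6353)*(-35576 + q) = (-30068 - 6353)*(-35576 + √749) = -36421*(-35576 + √749) = 1295713496 - 36421*√749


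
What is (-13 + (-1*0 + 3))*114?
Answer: -1140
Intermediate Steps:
(-13 + (-1*0 + 3))*114 = (-13 + (0 + 3))*114 = (-13 + 3)*114 = -10*114 = -1140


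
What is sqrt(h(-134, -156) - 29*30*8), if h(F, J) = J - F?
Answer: I*sqrt(6982) ≈ 83.558*I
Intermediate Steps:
sqrt(h(-134, -156) - 29*30*8) = sqrt((-156 - 1*(-134)) - 29*30*8) = sqrt((-156 + 134) - 870*8) = sqrt(-22 - 6960) = sqrt(-6982) = I*sqrt(6982)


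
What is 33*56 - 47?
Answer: 1801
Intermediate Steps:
33*56 - 47 = 1848 - 47 = 1801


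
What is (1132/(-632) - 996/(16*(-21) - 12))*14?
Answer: 34349/2291 ≈ 14.993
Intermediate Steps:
(1132/(-632) - 996/(16*(-21) - 12))*14 = (1132*(-1/632) - 996/(-336 - 12))*14 = (-283/158 - 996/(-348))*14 = (-283/158 - 996*(-1/348))*14 = (-283/158 + 83/29)*14 = (4907/4582)*14 = 34349/2291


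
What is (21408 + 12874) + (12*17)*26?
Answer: 39586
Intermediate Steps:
(21408 + 12874) + (12*17)*26 = 34282 + 204*26 = 34282 + 5304 = 39586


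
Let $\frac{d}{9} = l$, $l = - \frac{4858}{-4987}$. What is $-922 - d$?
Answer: $- \frac{4641736}{4987} \approx -930.77$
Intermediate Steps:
$l = \frac{4858}{4987}$ ($l = \left(-4858\right) \left(- \frac{1}{4987}\right) = \frac{4858}{4987} \approx 0.97413$)
$d = \frac{43722}{4987}$ ($d = 9 \cdot \frac{4858}{4987} = \frac{43722}{4987} \approx 8.7672$)
$-922 - d = -922 - \frac{43722}{4987} = - \frac{4641736}{4987}$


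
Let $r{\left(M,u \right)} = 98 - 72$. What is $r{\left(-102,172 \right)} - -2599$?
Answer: $2625$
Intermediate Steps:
$r{\left(M,u \right)} = 26$ ($r{\left(M,u \right)} = 98 - 72 = 26$)
$r{\left(-102,172 \right)} - -2599 = 26 - -2599 = 26 + 2599 = 2625$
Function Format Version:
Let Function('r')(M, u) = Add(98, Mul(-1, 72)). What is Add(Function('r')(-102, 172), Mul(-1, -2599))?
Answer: 2625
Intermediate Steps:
Function('r')(M, u) = 26 (Function('r')(M, u) = Add(98, -72) = 26)
Add(Function('r')(-102, 172), Mul(-1, -2599)) = Add(26, Mul(-1, -2599)) = Add(26, 2599) = 2625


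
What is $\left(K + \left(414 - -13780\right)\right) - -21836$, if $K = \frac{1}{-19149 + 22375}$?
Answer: $\frac{116232781}{3226} \approx 36030.0$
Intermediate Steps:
$K = \frac{1}{3226} \approx 0.00030998$
$\left(K + \left(414 - -13780\right)\right) - -21836 = \left(\frac{1}{3226} + \left(414 - -13780\right)\right) - -21836 = \left(\frac{1}{3226} + \left(414 + 13780\right)\right) + 21836 = \left(\frac{1}{3226} + 14194\right) + 21836 = \frac{45789845}{3226} + 21836 = \frac{116232781}{3226}$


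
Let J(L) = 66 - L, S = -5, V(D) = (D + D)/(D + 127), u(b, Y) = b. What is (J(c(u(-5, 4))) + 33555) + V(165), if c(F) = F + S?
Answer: 4910291/146 ≈ 33632.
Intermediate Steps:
V(D) = 2*D/(127 + D) (V(D) = (2*D)/(127 + D) = 2*D/(127 + D))
c(F) = -5 + F (c(F) = F - 5 = -5 + F)
(J(c(u(-5, 4))) + 33555) + V(165) = ((66 - (-5 - 5)) + 33555) + 2*165/(127 + 165) = ((66 - 1*(-10)) + 33555) + 2*165/292 = ((66 + 10) + 33555) + 2*165*(1/292) = (76 + 33555) + 165/146 = 33631 + 165/146 = 4910291/146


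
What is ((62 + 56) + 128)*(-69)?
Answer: -16974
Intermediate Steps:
((62 + 56) + 128)*(-69) = (118 + 128)*(-69) = 246*(-69) = -16974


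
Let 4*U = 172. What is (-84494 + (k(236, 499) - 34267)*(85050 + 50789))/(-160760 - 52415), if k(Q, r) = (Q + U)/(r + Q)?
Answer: 1140432846188/52227875 ≈ 21836.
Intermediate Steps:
U = 43 (U = (¼)*172 = 43)
k(Q, r) = (43 + Q)/(Q + r) (k(Q, r) = (Q + 43)/(r + Q) = (43 + Q)/(Q + r))
(-84494 + (k(236, 499) - 34267)*(85050 + 50789))/(-160760 - 52415) = (-84494 + ((43 + 236)/(236 + 499) - 34267)*(85050 + 50789))/(-160760 - 52415) = (-84494 + (279/735 - 34267)*135839)/(-213175) = (-84494 + ((1/735)*279 - 34267)*135839)*(-1/213175) = (-84494 + (93/245 - 34267)*135839)*(-1/213175) = (-84494 - 8395322/245*135839)*(-1/213175) = (-84494 - 1140412145158/245)*(-1/213175) = -1140432846188/245*(-1/213175) = 1140432846188/52227875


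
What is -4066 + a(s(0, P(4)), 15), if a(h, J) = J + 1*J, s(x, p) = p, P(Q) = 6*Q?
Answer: -4036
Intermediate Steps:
a(h, J) = 2*J (a(h, J) = J + J = 2*J)
-4066 + a(s(0, P(4)), 15) = -4066 + 2*15 = -4066 + 30 = -4036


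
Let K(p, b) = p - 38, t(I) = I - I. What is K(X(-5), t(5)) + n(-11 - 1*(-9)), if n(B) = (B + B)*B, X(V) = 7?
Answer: -23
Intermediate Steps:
t(I) = 0
n(B) = 2*B² (n(B) = (2*B)*B = 2*B²)
K(p, b) = -38 + p
K(X(-5), t(5)) + n(-11 - 1*(-9)) = (-38 + 7) + 2*(-11 - 1*(-9))² = -31 + 2*(-11 + 9)² = -31 + 2*(-2)² = -31 + 2*4 = -31 + 8 = -23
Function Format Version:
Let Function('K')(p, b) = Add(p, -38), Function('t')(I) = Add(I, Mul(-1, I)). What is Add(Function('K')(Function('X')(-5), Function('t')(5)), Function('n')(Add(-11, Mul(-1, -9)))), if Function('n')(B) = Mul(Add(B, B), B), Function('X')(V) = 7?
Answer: -23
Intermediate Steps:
Function('t')(I) = 0
Function('n')(B) = Mul(2, Pow(B, 2)) (Function('n')(B) = Mul(Mul(2, B), B) = Mul(2, Pow(B, 2)))
Function('K')(p, b) = Add(-38, p)
Add(Function('K')(Function('X')(-5), Function('t')(5)), Function('n')(Add(-11, Mul(-1, -9)))) = Add(Add(-38, 7), Mul(2, Pow(Add(-11, Mul(-1, -9)), 2))) = Add(-31, Mul(2, Pow(Add(-11, 9), 2))) = Add(-31, Mul(2, Pow(-2, 2))) = Add(-31, Mul(2, 4)) = Add(-31, 8) = -23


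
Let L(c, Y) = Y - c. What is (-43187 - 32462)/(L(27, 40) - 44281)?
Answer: 10807/6324 ≈ 1.7089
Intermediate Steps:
(-43187 - 32462)/(L(27, 40) - 44281) = (-43187 - 32462)/((40 - 1*27) - 44281) = -75649/((40 - 27) - 44281) = -75649/(13 - 44281) = -75649/(-44268) = -75649*(-1/44268) = 10807/6324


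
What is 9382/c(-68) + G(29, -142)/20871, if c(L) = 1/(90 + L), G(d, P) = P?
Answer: 4307857742/20871 ≈ 2.0640e+5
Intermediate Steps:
9382/c(-68) + G(29, -142)/20871 = 9382/(1/(90 - 68)) - 142/20871 = 9382/(1/22) - 142*1/20871 = 9382/(1/22) - 142/20871 = 9382*22 - 142/20871 = 206404 - 142/20871 = 4307857742/20871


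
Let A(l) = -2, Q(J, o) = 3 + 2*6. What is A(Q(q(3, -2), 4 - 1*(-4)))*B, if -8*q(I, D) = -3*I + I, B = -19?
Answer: 38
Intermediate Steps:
q(I, D) = I/4 (q(I, D) = -(-3*I + I)/8 = -(-1)*I/4 = I/4)
Q(J, o) = 15 (Q(J, o) = 3 + 12 = 15)
A(Q(q(3, -2), 4 - 1*(-4)))*B = -2*(-19) = 38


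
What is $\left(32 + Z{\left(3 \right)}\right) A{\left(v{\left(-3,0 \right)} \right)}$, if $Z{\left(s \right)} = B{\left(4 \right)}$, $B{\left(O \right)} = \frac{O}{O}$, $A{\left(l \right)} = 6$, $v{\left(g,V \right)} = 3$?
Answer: $198$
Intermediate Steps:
$B{\left(O \right)} = 1$
$Z{\left(s \right)} = 1$
$\left(32 + Z{\left(3 \right)}\right) A{\left(v{\left(-3,0 \right)} \right)} = \left(32 + 1\right) 6 = 33 \cdot 6 = 198$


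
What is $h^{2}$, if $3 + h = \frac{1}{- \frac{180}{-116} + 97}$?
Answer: $\frac{73017025}{8168164} \approx 8.9392$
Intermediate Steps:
$h = - \frac{8545}{2858}$ ($h = -3 + \frac{1}{- \frac{180}{-116} + 97} = -3 + \frac{1}{\left(-180\right) \left(- \frac{1}{116}\right) + 97} = -3 + \frac{1}{\frac{45}{29} + 97} = -3 + \frac{1}{\frac{2858}{29}} = -3 + \frac{29}{2858} = - \frac{8545}{2858} \approx -2.9899$)
$h^{2} = \left(- \frac{8545}{2858}\right)^{2} = \frac{73017025}{8168164}$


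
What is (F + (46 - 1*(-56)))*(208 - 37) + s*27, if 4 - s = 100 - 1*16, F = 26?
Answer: 19728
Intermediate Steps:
s = -80 (s = 4 - (100 - 1*16) = 4 - (100 - 16) = 4 - 1*84 = 4 - 84 = -80)
(F + (46 - 1*(-56)))*(208 - 37) + s*27 = (26 + (46 - 1*(-56)))*(208 - 37) - 80*27 = (26 + (46 + 56))*171 - 2160 = (26 + 102)*171 - 2160 = 128*171 - 2160 = 21888 - 2160 = 19728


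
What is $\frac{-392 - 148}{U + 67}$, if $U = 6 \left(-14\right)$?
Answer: $\frac{540}{17} \approx 31.765$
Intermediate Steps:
$U = -84$
$\frac{-392 - 148}{U + 67} = \frac{-392 - 148}{-84 + 67} = - \frac{540}{-17} = \left(-540\right) \left(- \frac{1}{17}\right) = \frac{540}{17}$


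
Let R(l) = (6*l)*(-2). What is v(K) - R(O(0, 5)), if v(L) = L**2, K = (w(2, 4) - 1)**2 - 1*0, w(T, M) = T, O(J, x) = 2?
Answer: 25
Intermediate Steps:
R(l) = -12*l
K = 1 (K = (2 - 1)**2 - 1*0 = 1**2 + 0 = 1 + 0 = 1)
v(K) - R(O(0, 5)) = 1**2 - (-12)*2 = 1 - 1*(-24) = 1 + 24 = 25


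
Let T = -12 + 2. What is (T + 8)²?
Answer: 4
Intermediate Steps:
T = -10
(T + 8)² = (-10 + 8)² = (-2)² = 4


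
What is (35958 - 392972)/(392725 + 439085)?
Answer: -25501/59415 ≈ -0.42920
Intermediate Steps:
(35958 - 392972)/(392725 + 439085) = -357014/831810 = -357014*1/831810 = -25501/59415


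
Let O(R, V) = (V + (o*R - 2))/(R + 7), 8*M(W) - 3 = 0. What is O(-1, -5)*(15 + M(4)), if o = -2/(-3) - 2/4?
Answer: -1763/96 ≈ -18.365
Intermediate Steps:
M(W) = 3/8 (M(W) = 3/8 + (⅛)*0 = 3/8 + 0 = 3/8)
o = ⅙ (o = -2*(-⅓) - 2*¼ = ⅔ - ½ = ⅙ ≈ 0.16667)
O(R, V) = (-2 + V + R/6)/(7 + R) (O(R, V) = (V + (R/6 - 2))/(R + 7) = (V + (-2 + R/6))/(7 + R) = (-2 + V + R/6)/(7 + R))
O(-1, -5)*(15 + M(4)) = ((-2 - 5 + (⅙)*(-1))/(7 - 1))*(15 + 3/8) = ((-2 - 5 - ⅙)/6)*(123/8) = ((⅙)*(-43/6))*(123/8) = -43/36*123/8 = -1763/96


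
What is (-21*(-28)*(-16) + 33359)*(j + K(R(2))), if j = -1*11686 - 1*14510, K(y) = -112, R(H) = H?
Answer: -630102908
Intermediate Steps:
j = -26196 (j = -11686 - 14510 = -26196)
(-21*(-28)*(-16) + 33359)*(j + K(R(2))) = (-21*(-28)*(-16) + 33359)*(-26196 - 112) = (588*(-16) + 33359)*(-26308) = (-9408 + 33359)*(-26308) = 23951*(-26308) = -630102908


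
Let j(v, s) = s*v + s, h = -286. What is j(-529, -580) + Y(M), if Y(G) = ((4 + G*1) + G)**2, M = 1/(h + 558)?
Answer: 5664512065/18496 ≈ 3.0626e+5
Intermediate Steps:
M = 1/272 (M = 1/(-286 + 558) = 1/272 ≈ 0.0036765)
Y(G) = (4 + 2*G)**2 (Y(G) = ((4 + G) + G)**2 = (4 + 2*G)**2)
j(v, s) = s + s*v
j(-529, -580) + Y(M) = -580*(1 - 529) + 4*(2 + 1/272)**2 = -580*(-528) + 4*(545/272)**2 = 306240 + 4*(297025/73984) = 306240 + 297025/18496 = 5664512065/18496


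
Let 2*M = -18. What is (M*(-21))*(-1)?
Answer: -189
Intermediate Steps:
M = -9 (M = (½)*(-18) = -9)
(M*(-21))*(-1) = -9*(-21)*(-1) = 189*(-1) = -189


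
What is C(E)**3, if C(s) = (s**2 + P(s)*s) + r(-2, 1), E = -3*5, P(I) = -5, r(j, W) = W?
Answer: 27270901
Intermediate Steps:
E = -15
C(s) = 1 + s**2 - 5*s (C(s) = (s**2 - 5*s) + 1 = 1 + s**2 - 5*s)
C(E)**3 = (1 + (-15)**2 - 5*(-15))**3 = (1 + 225 + 75)**3 = 301**3 = 27270901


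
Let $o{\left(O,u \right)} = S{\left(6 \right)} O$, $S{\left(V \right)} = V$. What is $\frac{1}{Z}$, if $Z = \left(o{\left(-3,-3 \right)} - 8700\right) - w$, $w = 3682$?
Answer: $- \frac{1}{12400} \approx -8.0645 \cdot 10^{-5}$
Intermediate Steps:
$o{\left(O,u \right)} = 6 O$
$Z = -12400$ ($Z = \left(6 \left(-3\right) - 8700\right) - 3682 = \left(-18 - 8700\right) - 3682 = -8718 - 3682 = -12400$)
$\frac{1}{Z} = \frac{1}{-12400} = - \frac{1}{12400}$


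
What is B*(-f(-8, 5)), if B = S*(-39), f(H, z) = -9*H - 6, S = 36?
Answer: 92664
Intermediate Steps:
f(H, z) = -6 - 9*H
B = -1404 (B = 36*(-39) = -1404)
B*(-f(-8, 5)) = -(-1404)*(-6 - 9*(-8)) = -(-1404)*(-6 + 72) = -(-1404)*66 = -1404*(-66) = 92664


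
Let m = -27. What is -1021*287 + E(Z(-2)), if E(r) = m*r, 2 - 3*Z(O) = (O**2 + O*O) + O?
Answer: -292991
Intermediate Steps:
Z(O) = 2/3 - 2*O**2/3 - O/3 (Z(O) = 2/3 - ((O**2 + O*O) + O)/3 = 2/3 - ((O**2 + O**2) + O)/3 = 2/3 - (2*O**2 + O)/3 = 2/3 - (O + 2*O**2)/3 = 2/3 + (-2*O**2/3 - O/3) = 2/3 - 2*O**2/3 - O/3)
E(r) = -27*r
-1021*287 + E(Z(-2)) = -1021*287 - 27*(2/3 - 2/3*(-2)**2 - 1/3*(-2)) = -293027 - 27*(2/3 - 2/3*4 + 2/3) = -293027 - 27*(2/3 - 8/3 + 2/3) = -293027 - 27*(-4/3) = -293027 + 36 = -292991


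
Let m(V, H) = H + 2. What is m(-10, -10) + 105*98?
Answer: 10282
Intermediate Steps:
m(V, H) = 2 + H
m(-10, -10) + 105*98 = (2 - 10) + 105*98 = -8 + 10290 = 10282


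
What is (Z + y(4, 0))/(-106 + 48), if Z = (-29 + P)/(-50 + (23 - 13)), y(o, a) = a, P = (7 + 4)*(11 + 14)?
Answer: 123/1160 ≈ 0.10603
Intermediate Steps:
P = 275 (P = 11*25 = 275)
Z = -123/20 (Z = (-29 + 275)/(-50 + (23 - 13)) = 246/(-50 + 10) = 246/(-40) = 246*(-1/40) = -123/20 ≈ -6.1500)
(Z + y(4, 0))/(-106 + 48) = (-123/20 + 0)/(-106 + 48) = -123/20/(-58) = -1/58*(-123/20) = 123/1160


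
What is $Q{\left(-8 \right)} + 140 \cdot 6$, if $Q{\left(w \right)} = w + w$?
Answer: $824$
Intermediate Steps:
$Q{\left(w \right)} = 2 w$
$Q{\left(-8 \right)} + 140 \cdot 6 = 2 \left(-8\right) + 140 \cdot 6 = -16 + 840 = 824$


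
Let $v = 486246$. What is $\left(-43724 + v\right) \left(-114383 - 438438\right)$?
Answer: $-244635454562$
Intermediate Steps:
$\left(-43724 + v\right) \left(-114383 - 438438\right) = \left(-43724 + 486246\right) \left(-114383 - 438438\right) = 442522 \left(-552821\right) = -244635454562$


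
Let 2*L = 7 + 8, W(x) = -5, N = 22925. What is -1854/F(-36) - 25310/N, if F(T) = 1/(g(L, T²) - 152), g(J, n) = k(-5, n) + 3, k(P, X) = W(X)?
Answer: 1309085798/4585 ≈ 2.8552e+5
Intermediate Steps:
k(P, X) = -5
L = 15/2 (L = (7 + 8)/2 = (½)*15 = 15/2 ≈ 7.5000)
g(J, n) = -2 (g(J, n) = -5 + 3 = -2)
F(T) = -1/154 (F(T) = 1/(-2 - 152) = 1/(-154) = -1/154)
-1854/F(-36) - 25310/N = -1854/(-1/154) - 25310/22925 = -1854*(-154) - 25310*1/22925 = 285516 - 5062/4585 = 1309085798/4585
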